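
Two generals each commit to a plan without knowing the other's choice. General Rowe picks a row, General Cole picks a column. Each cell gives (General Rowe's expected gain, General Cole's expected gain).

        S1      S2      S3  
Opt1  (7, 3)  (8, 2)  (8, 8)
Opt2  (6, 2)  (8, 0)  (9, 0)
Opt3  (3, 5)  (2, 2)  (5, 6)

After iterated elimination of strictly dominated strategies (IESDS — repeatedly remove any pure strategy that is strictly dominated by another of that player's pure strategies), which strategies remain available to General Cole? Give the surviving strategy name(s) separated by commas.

General Rowe's strategy Opt3 is strictly dominated by Opt1 (S1: 7>3, S2: 8>2, S3: 8>5) and is removed.
General Cole's strategy S2 is strictly dominated by S1 (Opt1: 3>2, Opt2: 2>0) and is removed.
Among the remaining strategies, none is strictly dominated by another pure strategy of the same player, so the elimination stops.
Surviving strategies — General Rowe: {Opt1, Opt2}; General Cole: {S1, S3}.

S1, S3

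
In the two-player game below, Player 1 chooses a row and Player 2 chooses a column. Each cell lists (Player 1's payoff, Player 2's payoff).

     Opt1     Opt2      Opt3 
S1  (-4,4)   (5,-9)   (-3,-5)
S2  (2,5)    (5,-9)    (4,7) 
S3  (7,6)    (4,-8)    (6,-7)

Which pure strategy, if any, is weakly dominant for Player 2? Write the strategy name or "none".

none

Opt1 fails to dominate Opt3 at S2 (5<7).
Opt2 fails to dominate Opt1 at S1 (-9<4).
Opt3 fails to dominate Opt1 at S1 (-5<4).
No single strategy dominates all the others.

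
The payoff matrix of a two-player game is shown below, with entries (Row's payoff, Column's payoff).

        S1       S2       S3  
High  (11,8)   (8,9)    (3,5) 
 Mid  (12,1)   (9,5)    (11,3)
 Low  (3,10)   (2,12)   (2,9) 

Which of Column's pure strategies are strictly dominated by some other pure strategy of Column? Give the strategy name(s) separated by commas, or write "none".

S1, S3

S2 strictly dominates S1 — High: 9>8, Mid: 5>1, Low: 12>10.
S2: no other strategy beats it everywhere (S1 at High (9>8); S3 at High (9>5)).
S2 strictly dominates S3 — High: 9>5, Mid: 5>3, Low: 12>9.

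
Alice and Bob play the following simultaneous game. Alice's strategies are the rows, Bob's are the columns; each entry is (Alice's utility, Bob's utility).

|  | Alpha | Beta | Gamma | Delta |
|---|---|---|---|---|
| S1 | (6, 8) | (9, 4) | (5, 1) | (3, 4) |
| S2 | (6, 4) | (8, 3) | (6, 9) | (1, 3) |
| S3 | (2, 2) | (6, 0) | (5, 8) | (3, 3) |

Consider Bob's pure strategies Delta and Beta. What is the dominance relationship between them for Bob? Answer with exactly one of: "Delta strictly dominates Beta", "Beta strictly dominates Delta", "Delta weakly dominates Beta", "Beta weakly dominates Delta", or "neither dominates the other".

Delta's payoffs vs Beta's, by Alice's action — S1: 4=4, S2: 3=3, S3: 3>0.
Delta is at least as good everywhere and strictly better somewhere (tied only at S1, S2), so Delta weakly but not strictly dominates Beta.

Delta weakly dominates Beta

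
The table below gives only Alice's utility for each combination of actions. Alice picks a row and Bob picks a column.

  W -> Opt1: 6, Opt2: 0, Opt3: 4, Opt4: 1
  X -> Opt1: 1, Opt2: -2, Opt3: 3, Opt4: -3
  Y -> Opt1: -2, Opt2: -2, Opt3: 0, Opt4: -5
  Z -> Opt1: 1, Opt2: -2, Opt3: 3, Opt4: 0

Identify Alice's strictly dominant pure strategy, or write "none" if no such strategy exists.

W vs X: Opt1: 6>1, Opt2: 0>-2, Opt3: 4>3, Opt4: 1>-3.
W vs Y: Opt1: 6>-2, Opt2: 0>-2, Opt3: 4>0, Opt4: 1>-5.
W vs Z: Opt1: 6>1, Opt2: 0>-2, Opt3: 4>3, Opt4: 1>0.
W strictly beats every other strategy against every opponent action, so it is strictly dominant.

W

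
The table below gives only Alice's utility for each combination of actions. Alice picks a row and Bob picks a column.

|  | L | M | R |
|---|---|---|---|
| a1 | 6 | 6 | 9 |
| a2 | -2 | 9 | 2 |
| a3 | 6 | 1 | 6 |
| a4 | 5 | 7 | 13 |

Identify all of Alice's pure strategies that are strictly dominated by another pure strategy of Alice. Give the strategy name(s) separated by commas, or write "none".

none

a1: no other strategy beats it everywhere (a2 at L (6>-2); a3 at L (6=6); a4 at L (6>5)).
Nothing dominates a2: a1 at M (9>6); a3 at M (9>1); a4 at M (9>7).
a3: no other strategy beats it everywhere (a1 at L (6=6); a2 at L (6>-2); a4 at L (6>5)).
a4: no other strategy beats it everywhere (a1 at M (7>6); a2 at L (5>-2); a3 at M (7>1)).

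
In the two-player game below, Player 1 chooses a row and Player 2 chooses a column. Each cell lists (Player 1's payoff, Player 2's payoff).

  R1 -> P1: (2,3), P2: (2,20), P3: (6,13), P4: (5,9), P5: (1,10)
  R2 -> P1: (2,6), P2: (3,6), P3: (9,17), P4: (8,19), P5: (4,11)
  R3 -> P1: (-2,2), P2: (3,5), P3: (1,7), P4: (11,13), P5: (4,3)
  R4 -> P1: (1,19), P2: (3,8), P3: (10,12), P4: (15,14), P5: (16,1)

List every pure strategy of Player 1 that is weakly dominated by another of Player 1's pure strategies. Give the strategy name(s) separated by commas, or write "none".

R1 is weakly dominated by R2 (P1: 2=2, P2: 3>2, P3: 9>6, P4: 8>5, P5: 4>1).
Nothing dominates R2: R1 at P2 (3>2); R3 at P1 (2>-2); R4 at P1 (2>1).
R3 is weakly dominated by R4 (P1: 1>-2, P2: 3=3, P3: 10>1, P4: 15>11, P5: 16>4).
Nothing dominates R4: R1 at P2 (3>2); R2 at P3 (10>9); R3 at P1 (1>-2).

R1, R3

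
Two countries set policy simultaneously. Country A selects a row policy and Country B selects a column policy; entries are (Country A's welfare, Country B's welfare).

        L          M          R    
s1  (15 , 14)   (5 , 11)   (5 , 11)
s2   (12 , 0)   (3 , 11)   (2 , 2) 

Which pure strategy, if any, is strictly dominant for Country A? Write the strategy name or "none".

s1 vs s2: L: 15>12, M: 5>3, R: 5>2.
s1 strictly beats every other strategy against every opponent action, so it is strictly dominant.

s1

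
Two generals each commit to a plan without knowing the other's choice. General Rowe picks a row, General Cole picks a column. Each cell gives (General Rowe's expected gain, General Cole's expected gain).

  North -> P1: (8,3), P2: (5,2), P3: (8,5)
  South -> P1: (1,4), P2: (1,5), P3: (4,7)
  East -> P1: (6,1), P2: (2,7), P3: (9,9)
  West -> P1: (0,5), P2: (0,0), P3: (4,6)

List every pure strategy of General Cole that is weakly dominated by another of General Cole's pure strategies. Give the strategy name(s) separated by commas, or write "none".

P1 is weakly dominated by P3 (North: 5>3, South: 7>4, East: 9>1, West: 6>5).
P2 is weakly dominated by P3 (North: 5>2, South: 7>5, East: 9>7, West: 6>0).
Nothing dominates P3: P1 at North (5>3); P2 at North (5>2).

P1, P2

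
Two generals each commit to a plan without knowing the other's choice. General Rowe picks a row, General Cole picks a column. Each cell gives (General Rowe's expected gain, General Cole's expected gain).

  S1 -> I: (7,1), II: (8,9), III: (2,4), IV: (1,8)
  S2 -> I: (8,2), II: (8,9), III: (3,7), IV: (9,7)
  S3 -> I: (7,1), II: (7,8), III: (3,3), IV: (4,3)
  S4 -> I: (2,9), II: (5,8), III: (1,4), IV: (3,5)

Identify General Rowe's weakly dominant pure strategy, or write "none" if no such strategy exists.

S2

S2 vs S1: I: 8>7, II: 8=8, III: 3>2, IV: 9>1.
S2 vs S3: I: 8>7, II: 8>7, III: 3=3, IV: 9>4.
S2 vs S4: I: 8>2, II: 8>5, III: 3>1, IV: 9>3.
S2 is at least as good as every other strategy against every opponent action, so it is weakly dominant.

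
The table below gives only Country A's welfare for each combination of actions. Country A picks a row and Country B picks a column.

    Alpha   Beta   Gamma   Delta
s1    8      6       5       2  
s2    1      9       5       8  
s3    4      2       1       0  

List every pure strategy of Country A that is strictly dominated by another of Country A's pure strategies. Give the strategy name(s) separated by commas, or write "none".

Nothing dominates s1: s2 at Alpha (8>1); s3 at Alpha (8>4).
Nothing dominates s2: s1 at Beta (9>6); s3 at Beta (9>2).
s3: dominated, since s1 does at least as well everywhere (Alpha: 8>4, Beta: 6>2, Gamma: 5>1, Delta: 2>0).

s3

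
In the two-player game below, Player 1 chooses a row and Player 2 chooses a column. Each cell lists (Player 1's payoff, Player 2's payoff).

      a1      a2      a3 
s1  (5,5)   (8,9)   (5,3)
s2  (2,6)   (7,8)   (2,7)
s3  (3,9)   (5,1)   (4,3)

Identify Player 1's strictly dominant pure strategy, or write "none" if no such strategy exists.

s1

s1 vs s2: a1: 5>2, a2: 8>7, a3: 5>2.
s1 vs s3: a1: 5>3, a2: 8>5, a3: 5>4.
s1 strictly beats every other strategy against every opponent action, so it is strictly dominant.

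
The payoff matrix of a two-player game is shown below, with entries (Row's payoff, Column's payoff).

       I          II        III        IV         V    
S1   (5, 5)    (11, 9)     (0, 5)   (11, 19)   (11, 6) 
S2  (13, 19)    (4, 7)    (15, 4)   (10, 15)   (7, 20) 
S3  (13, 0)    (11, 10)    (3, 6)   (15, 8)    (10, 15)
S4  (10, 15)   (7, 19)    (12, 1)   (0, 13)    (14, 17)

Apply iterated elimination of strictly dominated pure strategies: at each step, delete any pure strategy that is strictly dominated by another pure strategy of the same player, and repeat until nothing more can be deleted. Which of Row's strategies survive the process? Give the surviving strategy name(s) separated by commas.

S1, S3, S4

Column's strategy I is strictly dominated by V (S1: 6>5, S2: 20>19, S3: 15>0, S4: 17>15) and is removed.
Column's strategy III is strictly dominated by II (S1: 9>5, S2: 7>4, S3: 10>6, S4: 19>1) and is removed.
Row's strategy S2 is strictly dominated by S1 (II: 11>4, IV: 11>10, V: 11>7) and is removed.
Among the remaining strategies, none is strictly dominated by another pure strategy of the same player, so the elimination stops.
Surviving strategies — Row: {S1, S3, S4}; Column: {II, IV, V}.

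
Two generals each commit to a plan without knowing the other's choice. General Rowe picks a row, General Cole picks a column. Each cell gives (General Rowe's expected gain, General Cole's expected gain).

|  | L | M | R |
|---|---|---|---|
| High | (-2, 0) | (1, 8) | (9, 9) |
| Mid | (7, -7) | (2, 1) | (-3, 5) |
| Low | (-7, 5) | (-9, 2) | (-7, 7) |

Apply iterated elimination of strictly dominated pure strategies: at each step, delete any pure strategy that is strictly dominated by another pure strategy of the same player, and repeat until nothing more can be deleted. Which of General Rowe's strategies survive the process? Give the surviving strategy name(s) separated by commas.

High

For General Rowe, High strictly dominates Low on the remaining columns (L: -2>-7, M: 1>-9, R: 9>-7); eliminate Low.
General Cole's strategy L is strictly dominated by M (High: 8>0, Mid: 1>-7) and is removed.
Column M is eliminated: R beats it against every remaining row (High: 9>8, Mid: 5>1).
For General Rowe, High strictly dominates Mid on the remaining columns (R: 9>-3); eliminate Mid.
Among the remaining strategies, none is strictly dominated by another pure strategy of the same player, so the elimination stops.
Surviving strategies — General Rowe: {High}; General Cole: {R}.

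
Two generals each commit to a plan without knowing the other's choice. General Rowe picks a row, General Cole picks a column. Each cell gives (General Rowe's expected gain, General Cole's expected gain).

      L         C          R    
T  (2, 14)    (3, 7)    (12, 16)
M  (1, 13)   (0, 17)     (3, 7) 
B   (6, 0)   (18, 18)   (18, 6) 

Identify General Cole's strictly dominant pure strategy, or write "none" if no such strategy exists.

none

L fails to dominate C at M (13<17).
C fails to dominate L at T (7<14).
R fails to dominate L at M (7<13).
No single strategy dominates all the others.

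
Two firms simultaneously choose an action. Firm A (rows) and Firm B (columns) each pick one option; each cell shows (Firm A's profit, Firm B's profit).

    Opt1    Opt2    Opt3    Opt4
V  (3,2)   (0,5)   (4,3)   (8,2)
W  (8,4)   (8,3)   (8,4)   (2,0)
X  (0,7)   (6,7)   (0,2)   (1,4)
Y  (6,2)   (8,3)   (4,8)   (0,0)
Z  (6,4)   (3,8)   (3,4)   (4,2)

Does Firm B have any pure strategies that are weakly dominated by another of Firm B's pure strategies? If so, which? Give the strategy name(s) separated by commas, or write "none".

Nothing dominates Opt1: Opt2 at W (4>3); Opt3 at X (7>2); Opt4 at W (4>0).
Nothing dominates Opt2: Opt1 at V (5>2); Opt3 at V (5>3); Opt4 at V (5>2).
Opt3: no other strategy beats it everywhere (Opt1 at V (3>2); Opt2 at W (4>3); Opt4 at V (3>2)).
Opt1 weakly dominates Opt4 — V: 2=2, W: 4>0, X: 7>4, Y: 2>0, Z: 4>2.

Opt4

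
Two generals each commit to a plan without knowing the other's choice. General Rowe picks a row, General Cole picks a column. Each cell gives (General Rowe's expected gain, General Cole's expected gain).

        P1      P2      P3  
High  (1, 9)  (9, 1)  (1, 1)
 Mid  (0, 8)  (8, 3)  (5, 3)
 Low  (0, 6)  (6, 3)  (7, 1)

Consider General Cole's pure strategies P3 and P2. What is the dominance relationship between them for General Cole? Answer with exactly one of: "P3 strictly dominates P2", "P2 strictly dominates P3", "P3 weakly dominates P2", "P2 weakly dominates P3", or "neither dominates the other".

Compare P3 to P2 across each opponent action: High: 1=1, Mid: 3=3, Low: 1<3.
P2 is at least as good everywhere and strictly better somewhere (tied at High, Mid), so P2 weakly dominates P3.

P2 weakly dominates P3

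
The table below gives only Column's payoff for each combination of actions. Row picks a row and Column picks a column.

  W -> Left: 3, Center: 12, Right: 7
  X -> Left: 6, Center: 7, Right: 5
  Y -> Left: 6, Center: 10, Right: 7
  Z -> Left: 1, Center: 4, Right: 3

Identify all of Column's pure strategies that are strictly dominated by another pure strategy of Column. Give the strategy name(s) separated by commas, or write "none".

Left, Right

Left: dominated, since Center does at least as well everywhere (W: 12>3, X: 7>6, Y: 10>6, Z: 4>1).
Nothing dominates Center: Left at W (12>3); Right at W (12>7).
Center strictly dominates Right — W: 12>7, X: 7>5, Y: 10>7, Z: 4>3.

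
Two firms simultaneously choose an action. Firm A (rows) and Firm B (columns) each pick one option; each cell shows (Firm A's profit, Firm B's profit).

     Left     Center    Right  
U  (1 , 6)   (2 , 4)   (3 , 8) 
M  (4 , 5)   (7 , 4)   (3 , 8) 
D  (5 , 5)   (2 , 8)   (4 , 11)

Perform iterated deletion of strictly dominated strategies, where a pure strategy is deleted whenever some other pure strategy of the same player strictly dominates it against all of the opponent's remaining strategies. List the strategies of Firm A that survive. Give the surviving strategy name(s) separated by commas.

D

Column Left is eliminated: Right beats it against every remaining row (U: 8>6, M: 8>5, D: 11>5).
Firm B's strategy Center is strictly dominated by Right (U: 8>4, M: 8>4, D: 11>8) and is removed.
Row U is eliminated: D beats it against every remaining column (Right: 4>3).
Row M is eliminated: D beats it against every remaining column (Right: 4>3).
Among the remaining strategies, none is strictly dominated by another pure strategy of the same player, so the elimination stops.
Surviving strategies — Firm A: {D}; Firm B: {Right}.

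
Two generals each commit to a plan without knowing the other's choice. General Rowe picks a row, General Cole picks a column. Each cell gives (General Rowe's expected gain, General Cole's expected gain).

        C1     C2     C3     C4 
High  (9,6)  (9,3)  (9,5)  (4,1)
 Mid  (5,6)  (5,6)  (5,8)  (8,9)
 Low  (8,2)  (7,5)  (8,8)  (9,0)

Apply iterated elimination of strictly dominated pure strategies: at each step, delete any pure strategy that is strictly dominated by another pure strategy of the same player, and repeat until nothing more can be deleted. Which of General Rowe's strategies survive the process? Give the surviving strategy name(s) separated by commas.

Row Mid is eliminated: Low beats it against every remaining column (C1: 8>5, C2: 7>5, C3: 8>5, C4: 9>8).
General Cole's strategy C2 is strictly dominated by C3 (High: 5>3, Low: 8>5) and is removed.
General Cole's strategy C4 is strictly dominated by C1 (High: 6>1, Low: 2>0) and is removed.
General Rowe's strategy Low is strictly dominated by High (C1: 9>8, C3: 9>8) and is removed.
For General Cole, C1 strictly dominates C3 on the remaining rows (High: 6>5); eliminate C3.
Among the remaining strategies, none is strictly dominated by another pure strategy of the same player, so the elimination stops.
Surviving strategies — General Rowe: {High}; General Cole: {C1}.

High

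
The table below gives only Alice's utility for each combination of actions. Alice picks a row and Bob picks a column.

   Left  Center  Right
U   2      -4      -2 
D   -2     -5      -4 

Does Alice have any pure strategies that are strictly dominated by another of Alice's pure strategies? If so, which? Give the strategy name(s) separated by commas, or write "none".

U: no other strategy beats it everywhere (D at Left (2>-2)).
D is strictly dominated by U (Left: 2>-2, Center: -4>-5, Right: -2>-4).

D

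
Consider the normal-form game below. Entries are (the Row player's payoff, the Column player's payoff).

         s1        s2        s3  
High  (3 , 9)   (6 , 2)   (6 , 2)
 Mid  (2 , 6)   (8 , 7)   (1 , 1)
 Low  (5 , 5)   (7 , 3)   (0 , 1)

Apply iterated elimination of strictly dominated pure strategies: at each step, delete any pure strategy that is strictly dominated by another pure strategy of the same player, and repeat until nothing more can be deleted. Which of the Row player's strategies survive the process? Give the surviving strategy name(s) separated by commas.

Mid, Low

Column s3 is eliminated: s1 beats it against every remaining row (High: 9>2, Mid: 6>1, Low: 5>1).
The Row player's strategy High is strictly dominated by Low (s1: 5>3, s2: 7>6) and is removed.
Among the remaining strategies, none is strictly dominated by another pure strategy of the same player, so the elimination stops.
Surviving strategies — the Row player: {Mid, Low}; the Column player: {s1, s2}.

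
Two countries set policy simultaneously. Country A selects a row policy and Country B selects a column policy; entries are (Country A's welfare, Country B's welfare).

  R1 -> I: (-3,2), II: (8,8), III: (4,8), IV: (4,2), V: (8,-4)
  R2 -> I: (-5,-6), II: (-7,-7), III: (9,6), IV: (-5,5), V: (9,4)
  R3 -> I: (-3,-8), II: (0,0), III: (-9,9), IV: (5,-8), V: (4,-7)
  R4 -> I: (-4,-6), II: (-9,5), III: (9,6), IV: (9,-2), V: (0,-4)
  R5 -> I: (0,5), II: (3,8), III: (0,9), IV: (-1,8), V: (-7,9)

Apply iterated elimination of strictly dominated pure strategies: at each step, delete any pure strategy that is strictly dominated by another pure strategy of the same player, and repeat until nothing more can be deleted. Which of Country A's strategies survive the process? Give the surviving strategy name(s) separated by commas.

R1, R2, R4

Country B's strategy I is strictly dominated by III (R1: 8>2, R2: 6>-6, R3: 9>-8, R4: 6>-6, R5: 9>5) and is removed.
Country A's strategy R5 is strictly dominated by R1 (II: 8>3, III: 4>0, IV: 4>-1, V: 8>-7) and is removed.
For Country B, III strictly dominates IV on the remaining rows (R1: 8>2, R2: 6>5, R3: 9>-8, R4: 6>-2); eliminate IV.
For Country A, R1 strictly dominates R3 on the remaining columns (II: 8>0, III: 4>-9, V: 8>4); eliminate R3.
Country B's strategy V is strictly dominated by III (R1: 8>-4, R2: 6>4, R4: 6>-4) and is removed.
Among the remaining strategies, none is strictly dominated by another pure strategy of the same player, so the elimination stops.
Surviving strategies — Country A: {R1, R2, R4}; Country B: {II, III}.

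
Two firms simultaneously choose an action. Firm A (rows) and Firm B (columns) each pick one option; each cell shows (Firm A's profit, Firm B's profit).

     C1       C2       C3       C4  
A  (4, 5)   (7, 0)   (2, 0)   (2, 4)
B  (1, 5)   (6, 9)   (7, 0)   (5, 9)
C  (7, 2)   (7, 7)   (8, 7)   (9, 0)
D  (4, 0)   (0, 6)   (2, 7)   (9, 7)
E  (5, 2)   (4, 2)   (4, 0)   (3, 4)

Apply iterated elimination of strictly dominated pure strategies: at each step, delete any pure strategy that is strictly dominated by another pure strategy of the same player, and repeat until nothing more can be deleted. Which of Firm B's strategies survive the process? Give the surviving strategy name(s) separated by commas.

C1, C2, C3, C4

Firm A's strategy B is strictly dominated by C (C1: 7>1, C2: 7>6, C3: 8>7, C4: 9>5) and is removed.
Row E is eliminated: C beats it against every remaining column (C1: 7>5, C2: 7>4, C3: 8>4, C4: 9>3).
Among the remaining strategies, none is strictly dominated by another pure strategy of the same player, so the elimination stops.
Surviving strategies — Firm A: {A, C, D}; Firm B: {C1, C2, C3, C4}.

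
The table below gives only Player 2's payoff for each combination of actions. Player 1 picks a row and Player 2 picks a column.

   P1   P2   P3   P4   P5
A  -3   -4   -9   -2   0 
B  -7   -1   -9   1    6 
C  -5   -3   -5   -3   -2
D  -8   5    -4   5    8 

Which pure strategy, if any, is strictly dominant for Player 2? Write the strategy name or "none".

P5 vs P1: A: 0>-3, B: 6>-7, C: -2>-5, D: 8>-8.
P5 vs P2: A: 0>-4, B: 6>-1, C: -2>-3, D: 8>5.
P5 vs P3: A: 0>-9, B: 6>-9, C: -2>-5, D: 8>-4.
P5 vs P4: A: 0>-2, B: 6>1, C: -2>-3, D: 8>5.
P5 strictly beats every other strategy against every opponent action, so it is strictly dominant.

P5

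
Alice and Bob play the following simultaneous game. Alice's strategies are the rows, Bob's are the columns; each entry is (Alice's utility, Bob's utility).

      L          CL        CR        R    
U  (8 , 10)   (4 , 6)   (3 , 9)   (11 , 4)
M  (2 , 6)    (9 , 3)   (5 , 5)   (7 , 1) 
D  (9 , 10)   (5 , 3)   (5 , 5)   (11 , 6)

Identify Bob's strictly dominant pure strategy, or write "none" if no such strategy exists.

L

L vs CL: U: 10>6, M: 6>3, D: 10>3.
L vs CR: U: 10>9, M: 6>5, D: 10>5.
L vs R: U: 10>4, M: 6>1, D: 10>6.
L strictly beats every other strategy against every opponent action, so it is strictly dominant.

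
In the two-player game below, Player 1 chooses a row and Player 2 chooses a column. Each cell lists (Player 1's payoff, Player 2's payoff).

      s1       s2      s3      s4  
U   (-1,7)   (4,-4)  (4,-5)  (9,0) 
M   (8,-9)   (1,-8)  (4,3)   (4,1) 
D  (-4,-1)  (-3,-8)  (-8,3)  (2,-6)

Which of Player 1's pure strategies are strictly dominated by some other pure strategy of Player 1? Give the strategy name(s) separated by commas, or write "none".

D

Nothing dominates U: M at s2 (4>1); D at s1 (-1>-4).
M is not dominated — it holds its own against U at s1 (8>-1); D at s1 (8>-4).
U strictly dominates D — s1: -1>-4, s2: 4>-3, s3: 4>-8, s4: 9>2.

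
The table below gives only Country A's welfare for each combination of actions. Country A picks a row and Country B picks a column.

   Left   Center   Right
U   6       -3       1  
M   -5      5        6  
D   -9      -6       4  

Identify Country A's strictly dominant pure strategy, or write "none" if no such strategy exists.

U fails to dominate M at Center (-3<5).
M fails to dominate U at Left (-5<6).
D fails to dominate U at Left (-9<6).
No single strategy dominates all the others.

none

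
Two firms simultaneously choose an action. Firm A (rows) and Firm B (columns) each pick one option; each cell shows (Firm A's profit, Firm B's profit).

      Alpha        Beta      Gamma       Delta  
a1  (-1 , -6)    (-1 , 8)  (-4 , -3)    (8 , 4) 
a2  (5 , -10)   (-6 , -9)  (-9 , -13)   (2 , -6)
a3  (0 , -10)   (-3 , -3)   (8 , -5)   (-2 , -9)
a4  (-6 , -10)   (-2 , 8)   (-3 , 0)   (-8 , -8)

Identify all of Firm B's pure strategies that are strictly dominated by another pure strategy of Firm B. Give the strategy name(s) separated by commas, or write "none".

Alpha: dominated, since Beta does at least as well everywhere (a1: 8>-6, a2: -9>-10, a3: -3>-10, a4: 8>-10).
Beta: no other strategy beats it everywhere (Alpha at a1 (8>-6); Gamma at a1 (8>-3); Delta at a1 (8>4)).
Beta strictly dominates Gamma — a1: 8>-3, a2: -9>-13, a3: -3>-5, a4: 8>0.
Delta is not dominated — it holds its own against Alpha at a1 (4>-6); Beta at a2 (-6>-9); Gamma at a1 (4>-3).

Alpha, Gamma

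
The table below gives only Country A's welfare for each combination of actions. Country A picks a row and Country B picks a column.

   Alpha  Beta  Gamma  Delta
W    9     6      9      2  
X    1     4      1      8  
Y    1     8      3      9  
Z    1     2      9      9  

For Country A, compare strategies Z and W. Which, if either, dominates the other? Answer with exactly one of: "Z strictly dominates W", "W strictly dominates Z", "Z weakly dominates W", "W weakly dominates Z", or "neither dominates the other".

Z's payoffs vs W's, by Country B's action — Alpha: 1<9, Beta: 2<6, Gamma: 9=9, Delta: 9>2.
Z does better at Delta but worse at Alpha, Beta; neither strategy dominates the other.

neither dominates the other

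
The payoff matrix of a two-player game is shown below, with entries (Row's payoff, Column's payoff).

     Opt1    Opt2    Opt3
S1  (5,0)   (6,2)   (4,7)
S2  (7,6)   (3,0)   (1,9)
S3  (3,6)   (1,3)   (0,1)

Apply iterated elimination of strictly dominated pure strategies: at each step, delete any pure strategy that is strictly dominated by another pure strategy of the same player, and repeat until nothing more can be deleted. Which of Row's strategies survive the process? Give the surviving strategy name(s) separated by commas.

For Row, S1 strictly dominates S3 on the remaining columns (Opt1: 5>3, Opt2: 6>1, Opt3: 4>0); eliminate S3.
For Column, Opt3 strictly dominates Opt1 on the remaining rows (S1: 7>0, S2: 9>6); eliminate Opt1.
Row S2 is eliminated: S1 beats it against every remaining column (Opt2: 6>3, Opt3: 4>1).
For Column, Opt3 strictly dominates Opt2 on the remaining rows (S1: 7>2); eliminate Opt2.
Among the remaining strategies, none is strictly dominated by another pure strategy of the same player, so the elimination stops.
Surviving strategies — Row: {S1}; Column: {Opt3}.

S1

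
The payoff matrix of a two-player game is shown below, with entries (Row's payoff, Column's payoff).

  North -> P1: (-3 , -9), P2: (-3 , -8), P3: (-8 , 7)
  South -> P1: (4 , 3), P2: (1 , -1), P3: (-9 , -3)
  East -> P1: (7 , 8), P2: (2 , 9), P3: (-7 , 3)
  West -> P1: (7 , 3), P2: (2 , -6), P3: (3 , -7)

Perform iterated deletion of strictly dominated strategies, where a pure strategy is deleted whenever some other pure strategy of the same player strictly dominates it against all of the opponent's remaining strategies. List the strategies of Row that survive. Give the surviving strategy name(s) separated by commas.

East, West

Row's strategy North is strictly dominated by East (P1: 7>-3, P2: 2>-3, P3: -7>-8) and is removed.
Row South is eliminated: East beats it against every remaining column (P1: 7>4, P2: 2>1, P3: -7>-9).
Column's strategy P3 is strictly dominated by P1 (East: 8>3, West: 3>-7) and is removed.
Among the remaining strategies, none is strictly dominated by another pure strategy of the same player, so the elimination stops.
Surviving strategies — Row: {East, West}; Column: {P1, P2}.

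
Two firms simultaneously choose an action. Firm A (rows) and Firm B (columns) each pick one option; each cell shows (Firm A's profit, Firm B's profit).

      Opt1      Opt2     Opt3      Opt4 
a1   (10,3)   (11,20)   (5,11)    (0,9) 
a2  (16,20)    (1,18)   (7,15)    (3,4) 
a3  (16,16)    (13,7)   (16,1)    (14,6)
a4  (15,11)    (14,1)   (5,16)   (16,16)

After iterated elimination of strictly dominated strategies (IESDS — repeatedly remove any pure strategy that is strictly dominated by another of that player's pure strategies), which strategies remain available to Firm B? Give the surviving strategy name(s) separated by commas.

For Firm A, a3 strictly dominates a1 on the remaining columns (Opt1: 16>10, Opt2: 13>11, Opt3: 16>5, Opt4: 14>0); eliminate a1.
Firm B's strategy Opt2 is strictly dominated by Opt1 (a2: 20>18, a3: 16>7, a4: 11>1) and is removed.
Among the remaining strategies, none is strictly dominated by another pure strategy of the same player, so the elimination stops.
Surviving strategies — Firm A: {a2, a3, a4}; Firm B: {Opt1, Opt3, Opt4}.

Opt1, Opt3, Opt4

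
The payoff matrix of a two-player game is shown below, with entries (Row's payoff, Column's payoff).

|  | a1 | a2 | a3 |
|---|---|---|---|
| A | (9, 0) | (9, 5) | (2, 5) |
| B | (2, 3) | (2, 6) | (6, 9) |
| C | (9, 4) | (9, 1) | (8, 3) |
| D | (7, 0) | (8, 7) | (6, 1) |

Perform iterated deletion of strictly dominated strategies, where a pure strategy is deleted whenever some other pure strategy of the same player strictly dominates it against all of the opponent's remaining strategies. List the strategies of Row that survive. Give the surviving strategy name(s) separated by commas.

For Row, C strictly dominates B on the remaining columns (a1: 9>2, a2: 9>2, a3: 8>6); eliminate B.
Row's strategy D is strictly dominated by C (a1: 9>7, a2: 9>8, a3: 8>6) and is removed.
Among the remaining strategies, none is strictly dominated by another pure strategy of the same player, so the elimination stops.
Surviving strategies — Row: {A, C}; Column: {a1, a2, a3}.

A, C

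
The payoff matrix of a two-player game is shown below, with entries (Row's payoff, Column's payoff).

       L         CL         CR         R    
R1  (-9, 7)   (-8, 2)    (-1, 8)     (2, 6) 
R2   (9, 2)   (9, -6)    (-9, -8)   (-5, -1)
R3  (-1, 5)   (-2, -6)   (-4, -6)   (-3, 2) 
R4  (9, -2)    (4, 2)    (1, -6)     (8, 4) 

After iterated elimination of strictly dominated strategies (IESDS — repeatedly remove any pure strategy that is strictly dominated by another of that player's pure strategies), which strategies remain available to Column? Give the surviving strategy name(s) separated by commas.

Row's strategy R1 is strictly dominated by R4 (L: 9>-9, CL: 4>-8, CR: 1>-1, R: 8>2) and is removed.
Row's strategy R3 is strictly dominated by R4 (L: 9>-1, CL: 4>-2, CR: 1>-4, R: 8>-3) and is removed.
For Column, R strictly dominates CL on the remaining rows (R2: -1>-6, R4: 4>2); eliminate CL.
For Column, L strictly dominates CR on the remaining rows (R2: 2>-8, R4: -2>-6); eliminate CR.
Among the remaining strategies, none is strictly dominated by another pure strategy of the same player, so the elimination stops.
Surviving strategies — Row: {R2, R4}; Column: {L, R}.

L, R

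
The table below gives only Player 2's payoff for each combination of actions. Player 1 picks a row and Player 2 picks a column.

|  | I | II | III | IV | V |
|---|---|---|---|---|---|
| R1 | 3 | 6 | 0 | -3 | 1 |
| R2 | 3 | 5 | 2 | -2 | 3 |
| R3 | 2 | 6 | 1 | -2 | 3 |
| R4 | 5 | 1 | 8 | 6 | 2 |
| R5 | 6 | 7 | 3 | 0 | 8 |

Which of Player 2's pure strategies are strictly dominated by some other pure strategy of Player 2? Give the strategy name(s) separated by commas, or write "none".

Nothing dominates I: II at R4 (5>1); III at R1 (3>0); IV at R1 (3>-3); V at R1 (3>1).
II: no other strategy beats it everywhere (I at R1 (6>3); III at R1 (6>0); IV at R1 (6>-3); V at R1 (6>1)).
III is not dominated — it holds its own against I at R4 (8>5); II at R4 (8>1); IV at R1 (0>-3); V at R4 (8>2).
IV is strictly dominated by III (R1: 0>-3, R2: 2>-2, R3: 1>-2, R4: 8>6, R5: 3>0).
Nothing dominates V: I at R2 (3=3); II at R4 (2>1); III at R1 (1>0); IV at R1 (1>-3).

IV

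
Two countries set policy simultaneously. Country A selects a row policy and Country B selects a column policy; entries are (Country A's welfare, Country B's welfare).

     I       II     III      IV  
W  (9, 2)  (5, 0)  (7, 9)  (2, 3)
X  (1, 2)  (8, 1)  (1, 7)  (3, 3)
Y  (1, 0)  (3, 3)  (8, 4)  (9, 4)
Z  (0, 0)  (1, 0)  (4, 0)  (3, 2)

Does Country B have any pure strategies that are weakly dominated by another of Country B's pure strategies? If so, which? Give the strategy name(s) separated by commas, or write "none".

I, II

I: dominated, since III does at least as well everywhere (W: 9>2, X: 7>2, Y: 4>0, Z: 0=0).
II is weakly dominated by III (W: 9>0, X: 7>1, Y: 4>3, Z: 0=0).
III is not dominated — it holds its own against I at W (9>2); II at W (9>0); IV at W (9>3).
IV: no other strategy beats it everywhere (I at W (3>2); II at W (3>0); III at Z (2>0)).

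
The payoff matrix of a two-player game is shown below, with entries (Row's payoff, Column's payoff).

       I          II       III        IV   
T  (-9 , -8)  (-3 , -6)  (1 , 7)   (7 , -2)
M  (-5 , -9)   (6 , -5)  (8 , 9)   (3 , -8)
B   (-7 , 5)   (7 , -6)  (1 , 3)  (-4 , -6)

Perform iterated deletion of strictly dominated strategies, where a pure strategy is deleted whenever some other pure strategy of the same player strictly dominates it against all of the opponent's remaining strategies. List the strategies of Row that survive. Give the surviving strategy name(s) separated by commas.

For Column, III strictly dominates II on the remaining rows (T: 7>-6, M: 9>-5, B: 3>-6); eliminate II.
Row B is eliminated: M beats it against every remaining column (I: -5>-7, III: 8>1, IV: 3>-4).
For Column, III strictly dominates I on the remaining rows (T: 7>-8, M: 9>-9); eliminate I.
For Column, III strictly dominates IV on the remaining rows (T: 7>-2, M: 9>-8); eliminate IV.
Row's strategy T is strictly dominated by M (III: 8>1) and is removed.
Among the remaining strategies, none is strictly dominated by another pure strategy of the same player, so the elimination stops.
Surviving strategies — Row: {M}; Column: {III}.

M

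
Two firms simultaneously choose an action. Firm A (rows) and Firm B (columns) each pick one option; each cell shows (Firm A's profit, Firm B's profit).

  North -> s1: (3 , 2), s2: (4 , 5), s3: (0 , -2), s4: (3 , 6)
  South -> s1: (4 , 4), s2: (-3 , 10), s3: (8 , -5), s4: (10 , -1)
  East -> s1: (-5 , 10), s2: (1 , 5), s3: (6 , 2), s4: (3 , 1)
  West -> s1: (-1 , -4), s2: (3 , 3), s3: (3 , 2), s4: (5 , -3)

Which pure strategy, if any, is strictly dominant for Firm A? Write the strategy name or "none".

none

North fails to dominate South at s1 (3<4).
South fails to dominate North at s2 (-3<4).
East fails to dominate North at s1 (-5<3).
West fails to dominate North at s1 (-1<3).
No single strategy dominates all the others.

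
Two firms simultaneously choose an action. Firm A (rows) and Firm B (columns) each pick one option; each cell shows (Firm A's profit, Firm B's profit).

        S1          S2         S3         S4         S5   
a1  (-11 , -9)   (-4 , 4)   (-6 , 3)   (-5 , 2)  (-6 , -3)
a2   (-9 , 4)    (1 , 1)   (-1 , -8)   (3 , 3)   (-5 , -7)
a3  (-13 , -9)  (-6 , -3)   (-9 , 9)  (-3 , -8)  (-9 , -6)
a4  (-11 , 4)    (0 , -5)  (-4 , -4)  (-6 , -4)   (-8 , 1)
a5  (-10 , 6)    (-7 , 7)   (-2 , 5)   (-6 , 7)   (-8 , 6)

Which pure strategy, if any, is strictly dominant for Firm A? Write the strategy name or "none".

a2 vs a1: S1: -9>-11, S2: 1>-4, S3: -1>-6, S4: 3>-5, S5: -5>-6.
a2 vs a3: S1: -9>-13, S2: 1>-6, S3: -1>-9, S4: 3>-3, S5: -5>-9.
a2 vs a4: S1: -9>-11, S2: 1>0, S3: -1>-4, S4: 3>-6, S5: -5>-8.
a2 vs a5: S1: -9>-10, S2: 1>-7, S3: -1>-2, S4: 3>-6, S5: -5>-8.
a2 strictly beats every other strategy against every opponent action, so it is strictly dominant.

a2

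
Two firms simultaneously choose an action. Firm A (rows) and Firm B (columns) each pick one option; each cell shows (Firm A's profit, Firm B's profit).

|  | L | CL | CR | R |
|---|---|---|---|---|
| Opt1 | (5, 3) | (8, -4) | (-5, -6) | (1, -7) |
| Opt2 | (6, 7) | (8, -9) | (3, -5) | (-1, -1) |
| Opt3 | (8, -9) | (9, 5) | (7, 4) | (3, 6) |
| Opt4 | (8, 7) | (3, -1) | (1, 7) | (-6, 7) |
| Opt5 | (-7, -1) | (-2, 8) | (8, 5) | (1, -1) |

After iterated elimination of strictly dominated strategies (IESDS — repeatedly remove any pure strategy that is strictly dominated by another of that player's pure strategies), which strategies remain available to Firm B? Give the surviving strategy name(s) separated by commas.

L, CL, CR, R

Firm A's strategy Opt1 is strictly dominated by Opt3 (L: 8>5, CL: 9>8, CR: 7>-5, R: 3>1) and is removed.
Row Opt2 is eliminated: Opt3 beats it against every remaining column (L: 8>6, CL: 9>8, CR: 7>3, R: 3>-1).
Among the remaining strategies, none is strictly dominated by another pure strategy of the same player, so the elimination stops.
Surviving strategies — Firm A: {Opt3, Opt4, Opt5}; Firm B: {L, CL, CR, R}.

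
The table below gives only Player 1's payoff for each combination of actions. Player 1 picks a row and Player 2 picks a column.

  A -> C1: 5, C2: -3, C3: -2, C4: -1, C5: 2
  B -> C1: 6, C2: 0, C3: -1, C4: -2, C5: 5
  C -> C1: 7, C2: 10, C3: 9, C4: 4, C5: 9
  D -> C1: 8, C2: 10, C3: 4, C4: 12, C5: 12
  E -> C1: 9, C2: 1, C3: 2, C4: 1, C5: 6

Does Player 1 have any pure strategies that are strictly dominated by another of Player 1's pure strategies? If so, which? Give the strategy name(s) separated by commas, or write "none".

A, B

A: dominated, since C does at least as well everywhere (C1: 7>5, C2: 10>-3, C3: 9>-2, C4: 4>-1, C5: 9>2).
B is strictly dominated by C (C1: 7>6, C2: 10>0, C3: 9>-1, C4: 4>-2, C5: 9>5).
C is not dominated — it holds its own against A at C1 (7>5); B at C1 (7>6); D at C2 (10=10); E at C2 (10>1).
D is not dominated — it holds its own against A at C1 (8>5); B at C1 (8>6); C at C1 (8>7); E at C2 (10>1).
E: no other strategy beats it everywhere (A at C1 (9>5); B at C1 (9>6); C at C1 (9>7); D at C1 (9>8)).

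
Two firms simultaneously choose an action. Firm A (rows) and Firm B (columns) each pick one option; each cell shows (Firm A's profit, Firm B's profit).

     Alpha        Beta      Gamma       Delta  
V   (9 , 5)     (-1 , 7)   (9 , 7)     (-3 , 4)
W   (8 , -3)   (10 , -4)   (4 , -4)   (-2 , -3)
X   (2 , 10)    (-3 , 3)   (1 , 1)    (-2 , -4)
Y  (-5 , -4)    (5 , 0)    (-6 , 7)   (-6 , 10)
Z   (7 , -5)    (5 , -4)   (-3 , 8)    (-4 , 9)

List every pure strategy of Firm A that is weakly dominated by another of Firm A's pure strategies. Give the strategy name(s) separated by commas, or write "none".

X, Y, Z

V: no other strategy beats it everywhere (W at Alpha (9>8); X at Alpha (9>2); Y at Alpha (9>-5); Z at Alpha (9>7)).
W is not dominated — it holds its own against V at Beta (10>-1); X at Alpha (8>2); Y at Alpha (8>-5); Z at Alpha (8>7).
X is weakly dominated by W (Alpha: 8>2, Beta: 10>-3, Gamma: 4>1, Delta: -2=-2).
Y is weakly dominated by W (Alpha: 8>-5, Beta: 10>5, Gamma: 4>-6, Delta: -2>-6).
Z is weakly dominated by W (Alpha: 8>7, Beta: 10>5, Gamma: 4>-3, Delta: -2>-4).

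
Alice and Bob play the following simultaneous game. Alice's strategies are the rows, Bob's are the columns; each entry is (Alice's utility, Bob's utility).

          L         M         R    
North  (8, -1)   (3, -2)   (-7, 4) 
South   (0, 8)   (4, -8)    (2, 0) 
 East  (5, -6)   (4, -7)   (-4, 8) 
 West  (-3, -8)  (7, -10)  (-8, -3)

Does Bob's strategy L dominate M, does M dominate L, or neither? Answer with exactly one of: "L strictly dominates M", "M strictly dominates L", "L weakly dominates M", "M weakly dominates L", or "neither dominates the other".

L strictly dominates M

Compare L to M across each choice by Alice: North: -1>-2, South: 8>-8, East: -6>-7, West: -8>-10.
L gives a strictly higher payoff against each choice by Alice, so L strictly dominates M.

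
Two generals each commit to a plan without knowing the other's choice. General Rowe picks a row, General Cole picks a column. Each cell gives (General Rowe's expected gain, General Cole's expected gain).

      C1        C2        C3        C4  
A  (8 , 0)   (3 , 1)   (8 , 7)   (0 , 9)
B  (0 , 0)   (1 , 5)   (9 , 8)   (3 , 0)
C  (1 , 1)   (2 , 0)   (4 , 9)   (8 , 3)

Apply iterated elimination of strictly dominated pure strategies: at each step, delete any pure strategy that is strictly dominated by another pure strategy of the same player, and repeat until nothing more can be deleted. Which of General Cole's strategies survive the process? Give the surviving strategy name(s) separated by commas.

For General Cole, C3 strictly dominates C1 on the remaining rows (A: 7>0, B: 8>0, C: 9>1); eliminate C1.
For General Cole, C3 strictly dominates C2 on the remaining rows (A: 7>1, B: 8>5, C: 9>0); eliminate C2.
For General Rowe, B strictly dominates A on the remaining columns (C3: 9>8, C4: 3>0); eliminate A.
Column C4 is eliminated: C3 beats it against every remaining row (B: 8>0, C: 9>3).
For General Rowe, B strictly dominates C on the remaining columns (C3: 9>4); eliminate C.
Among the remaining strategies, none is strictly dominated by another pure strategy of the same player, so the elimination stops.
Surviving strategies — General Rowe: {B}; General Cole: {C3}.

C3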